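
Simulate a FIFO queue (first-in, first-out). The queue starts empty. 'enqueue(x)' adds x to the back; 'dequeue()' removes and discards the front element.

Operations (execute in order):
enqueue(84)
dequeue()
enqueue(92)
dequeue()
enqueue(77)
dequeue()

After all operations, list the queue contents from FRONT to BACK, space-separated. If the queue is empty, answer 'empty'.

Answer: empty

Derivation:
enqueue(84): [84]
dequeue(): []
enqueue(92): [92]
dequeue(): []
enqueue(77): [77]
dequeue(): []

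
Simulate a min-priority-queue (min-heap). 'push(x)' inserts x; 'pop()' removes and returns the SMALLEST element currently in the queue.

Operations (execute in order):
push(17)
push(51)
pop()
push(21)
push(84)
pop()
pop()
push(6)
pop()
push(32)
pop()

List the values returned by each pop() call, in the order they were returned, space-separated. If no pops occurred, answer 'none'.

Answer: 17 21 51 6 32

Derivation:
push(17): heap contents = [17]
push(51): heap contents = [17, 51]
pop() → 17: heap contents = [51]
push(21): heap contents = [21, 51]
push(84): heap contents = [21, 51, 84]
pop() → 21: heap contents = [51, 84]
pop() → 51: heap contents = [84]
push(6): heap contents = [6, 84]
pop() → 6: heap contents = [84]
push(32): heap contents = [32, 84]
pop() → 32: heap contents = [84]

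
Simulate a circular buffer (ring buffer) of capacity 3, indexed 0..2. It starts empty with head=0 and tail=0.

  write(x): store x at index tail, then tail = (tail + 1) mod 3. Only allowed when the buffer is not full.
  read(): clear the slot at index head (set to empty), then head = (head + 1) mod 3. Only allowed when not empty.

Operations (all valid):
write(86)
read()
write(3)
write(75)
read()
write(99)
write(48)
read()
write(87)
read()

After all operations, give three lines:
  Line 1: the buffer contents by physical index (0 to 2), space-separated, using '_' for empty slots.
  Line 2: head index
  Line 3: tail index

Answer: _ 48 87
1
0

Derivation:
write(86): buf=[86 _ _], head=0, tail=1, size=1
read(): buf=[_ _ _], head=1, tail=1, size=0
write(3): buf=[_ 3 _], head=1, tail=2, size=1
write(75): buf=[_ 3 75], head=1, tail=0, size=2
read(): buf=[_ _ 75], head=2, tail=0, size=1
write(99): buf=[99 _ 75], head=2, tail=1, size=2
write(48): buf=[99 48 75], head=2, tail=2, size=3
read(): buf=[99 48 _], head=0, tail=2, size=2
write(87): buf=[99 48 87], head=0, tail=0, size=3
read(): buf=[_ 48 87], head=1, tail=0, size=2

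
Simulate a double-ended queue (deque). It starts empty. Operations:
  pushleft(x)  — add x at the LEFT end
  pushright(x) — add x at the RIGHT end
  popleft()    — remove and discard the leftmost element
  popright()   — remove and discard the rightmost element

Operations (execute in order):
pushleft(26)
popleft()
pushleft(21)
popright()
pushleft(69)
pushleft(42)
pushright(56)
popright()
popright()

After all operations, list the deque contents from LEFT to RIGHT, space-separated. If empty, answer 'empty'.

Answer: 42

Derivation:
pushleft(26): [26]
popleft(): []
pushleft(21): [21]
popright(): []
pushleft(69): [69]
pushleft(42): [42, 69]
pushright(56): [42, 69, 56]
popright(): [42, 69]
popright(): [42]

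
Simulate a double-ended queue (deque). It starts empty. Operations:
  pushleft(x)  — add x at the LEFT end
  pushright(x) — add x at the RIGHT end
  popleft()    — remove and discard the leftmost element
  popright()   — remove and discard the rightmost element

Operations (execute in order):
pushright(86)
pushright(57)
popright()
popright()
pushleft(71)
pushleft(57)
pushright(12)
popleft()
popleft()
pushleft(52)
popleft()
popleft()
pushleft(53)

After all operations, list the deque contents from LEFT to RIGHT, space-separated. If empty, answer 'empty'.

pushright(86): [86]
pushright(57): [86, 57]
popright(): [86]
popright(): []
pushleft(71): [71]
pushleft(57): [57, 71]
pushright(12): [57, 71, 12]
popleft(): [71, 12]
popleft(): [12]
pushleft(52): [52, 12]
popleft(): [12]
popleft(): []
pushleft(53): [53]

Answer: 53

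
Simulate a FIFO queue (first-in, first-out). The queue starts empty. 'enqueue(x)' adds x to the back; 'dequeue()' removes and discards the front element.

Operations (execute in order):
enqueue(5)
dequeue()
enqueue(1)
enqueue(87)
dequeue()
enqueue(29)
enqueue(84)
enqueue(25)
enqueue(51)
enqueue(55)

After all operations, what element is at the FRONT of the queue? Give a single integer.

Answer: 87

Derivation:
enqueue(5): queue = [5]
dequeue(): queue = []
enqueue(1): queue = [1]
enqueue(87): queue = [1, 87]
dequeue(): queue = [87]
enqueue(29): queue = [87, 29]
enqueue(84): queue = [87, 29, 84]
enqueue(25): queue = [87, 29, 84, 25]
enqueue(51): queue = [87, 29, 84, 25, 51]
enqueue(55): queue = [87, 29, 84, 25, 51, 55]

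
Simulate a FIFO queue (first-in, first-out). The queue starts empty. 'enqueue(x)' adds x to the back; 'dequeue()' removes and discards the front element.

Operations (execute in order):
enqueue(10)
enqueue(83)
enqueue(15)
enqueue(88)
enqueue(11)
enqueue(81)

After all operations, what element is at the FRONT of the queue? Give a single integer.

Answer: 10

Derivation:
enqueue(10): queue = [10]
enqueue(83): queue = [10, 83]
enqueue(15): queue = [10, 83, 15]
enqueue(88): queue = [10, 83, 15, 88]
enqueue(11): queue = [10, 83, 15, 88, 11]
enqueue(81): queue = [10, 83, 15, 88, 11, 81]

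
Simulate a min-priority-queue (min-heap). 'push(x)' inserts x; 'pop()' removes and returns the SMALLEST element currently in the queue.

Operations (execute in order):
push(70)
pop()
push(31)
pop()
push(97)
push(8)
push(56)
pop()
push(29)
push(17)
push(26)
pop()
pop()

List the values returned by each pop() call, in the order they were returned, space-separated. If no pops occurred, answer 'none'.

Answer: 70 31 8 17 26

Derivation:
push(70): heap contents = [70]
pop() → 70: heap contents = []
push(31): heap contents = [31]
pop() → 31: heap contents = []
push(97): heap contents = [97]
push(8): heap contents = [8, 97]
push(56): heap contents = [8, 56, 97]
pop() → 8: heap contents = [56, 97]
push(29): heap contents = [29, 56, 97]
push(17): heap contents = [17, 29, 56, 97]
push(26): heap contents = [17, 26, 29, 56, 97]
pop() → 17: heap contents = [26, 29, 56, 97]
pop() → 26: heap contents = [29, 56, 97]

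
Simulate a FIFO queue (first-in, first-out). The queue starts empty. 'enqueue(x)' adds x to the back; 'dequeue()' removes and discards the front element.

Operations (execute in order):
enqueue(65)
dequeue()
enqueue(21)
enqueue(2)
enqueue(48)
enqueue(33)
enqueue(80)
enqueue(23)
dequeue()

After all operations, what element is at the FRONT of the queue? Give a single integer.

Answer: 2

Derivation:
enqueue(65): queue = [65]
dequeue(): queue = []
enqueue(21): queue = [21]
enqueue(2): queue = [21, 2]
enqueue(48): queue = [21, 2, 48]
enqueue(33): queue = [21, 2, 48, 33]
enqueue(80): queue = [21, 2, 48, 33, 80]
enqueue(23): queue = [21, 2, 48, 33, 80, 23]
dequeue(): queue = [2, 48, 33, 80, 23]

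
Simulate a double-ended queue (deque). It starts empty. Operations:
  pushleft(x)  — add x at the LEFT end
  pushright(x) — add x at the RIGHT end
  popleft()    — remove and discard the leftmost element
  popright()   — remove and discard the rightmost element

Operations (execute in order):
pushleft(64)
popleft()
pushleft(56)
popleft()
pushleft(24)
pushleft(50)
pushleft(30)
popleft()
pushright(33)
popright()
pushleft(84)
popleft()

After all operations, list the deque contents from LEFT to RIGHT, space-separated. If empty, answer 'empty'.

Answer: 50 24

Derivation:
pushleft(64): [64]
popleft(): []
pushleft(56): [56]
popleft(): []
pushleft(24): [24]
pushleft(50): [50, 24]
pushleft(30): [30, 50, 24]
popleft(): [50, 24]
pushright(33): [50, 24, 33]
popright(): [50, 24]
pushleft(84): [84, 50, 24]
popleft(): [50, 24]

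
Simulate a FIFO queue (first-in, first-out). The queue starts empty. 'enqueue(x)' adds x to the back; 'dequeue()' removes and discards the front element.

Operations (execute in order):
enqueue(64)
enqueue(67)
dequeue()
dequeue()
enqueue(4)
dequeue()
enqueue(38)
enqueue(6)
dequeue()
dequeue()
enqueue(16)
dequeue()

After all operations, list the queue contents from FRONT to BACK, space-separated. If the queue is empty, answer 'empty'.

Answer: empty

Derivation:
enqueue(64): [64]
enqueue(67): [64, 67]
dequeue(): [67]
dequeue(): []
enqueue(4): [4]
dequeue(): []
enqueue(38): [38]
enqueue(6): [38, 6]
dequeue(): [6]
dequeue(): []
enqueue(16): [16]
dequeue(): []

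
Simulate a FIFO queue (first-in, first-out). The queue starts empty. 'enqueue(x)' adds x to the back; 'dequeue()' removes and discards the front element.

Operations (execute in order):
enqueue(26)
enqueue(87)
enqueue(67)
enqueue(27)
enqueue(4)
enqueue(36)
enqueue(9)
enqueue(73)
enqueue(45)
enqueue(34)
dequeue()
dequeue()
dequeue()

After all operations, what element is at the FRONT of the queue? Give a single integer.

enqueue(26): queue = [26]
enqueue(87): queue = [26, 87]
enqueue(67): queue = [26, 87, 67]
enqueue(27): queue = [26, 87, 67, 27]
enqueue(4): queue = [26, 87, 67, 27, 4]
enqueue(36): queue = [26, 87, 67, 27, 4, 36]
enqueue(9): queue = [26, 87, 67, 27, 4, 36, 9]
enqueue(73): queue = [26, 87, 67, 27, 4, 36, 9, 73]
enqueue(45): queue = [26, 87, 67, 27, 4, 36, 9, 73, 45]
enqueue(34): queue = [26, 87, 67, 27, 4, 36, 9, 73, 45, 34]
dequeue(): queue = [87, 67, 27, 4, 36, 9, 73, 45, 34]
dequeue(): queue = [67, 27, 4, 36, 9, 73, 45, 34]
dequeue(): queue = [27, 4, 36, 9, 73, 45, 34]

Answer: 27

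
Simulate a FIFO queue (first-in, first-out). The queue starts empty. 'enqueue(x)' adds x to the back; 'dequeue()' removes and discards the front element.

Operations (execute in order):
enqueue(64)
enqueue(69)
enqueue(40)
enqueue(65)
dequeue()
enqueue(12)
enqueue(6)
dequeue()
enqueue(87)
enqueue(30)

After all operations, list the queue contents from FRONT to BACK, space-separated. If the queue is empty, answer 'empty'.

enqueue(64): [64]
enqueue(69): [64, 69]
enqueue(40): [64, 69, 40]
enqueue(65): [64, 69, 40, 65]
dequeue(): [69, 40, 65]
enqueue(12): [69, 40, 65, 12]
enqueue(6): [69, 40, 65, 12, 6]
dequeue(): [40, 65, 12, 6]
enqueue(87): [40, 65, 12, 6, 87]
enqueue(30): [40, 65, 12, 6, 87, 30]

Answer: 40 65 12 6 87 30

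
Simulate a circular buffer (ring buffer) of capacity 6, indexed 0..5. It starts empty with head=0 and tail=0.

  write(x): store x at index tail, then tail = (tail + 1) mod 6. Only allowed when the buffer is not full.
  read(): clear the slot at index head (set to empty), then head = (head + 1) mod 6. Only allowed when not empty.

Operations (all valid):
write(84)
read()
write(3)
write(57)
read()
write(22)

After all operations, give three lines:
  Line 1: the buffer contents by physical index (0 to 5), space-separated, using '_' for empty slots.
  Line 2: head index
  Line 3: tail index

Answer: _ _ 57 22 _ _
2
4

Derivation:
write(84): buf=[84 _ _ _ _ _], head=0, tail=1, size=1
read(): buf=[_ _ _ _ _ _], head=1, tail=1, size=0
write(3): buf=[_ 3 _ _ _ _], head=1, tail=2, size=1
write(57): buf=[_ 3 57 _ _ _], head=1, tail=3, size=2
read(): buf=[_ _ 57 _ _ _], head=2, tail=3, size=1
write(22): buf=[_ _ 57 22 _ _], head=2, tail=4, size=2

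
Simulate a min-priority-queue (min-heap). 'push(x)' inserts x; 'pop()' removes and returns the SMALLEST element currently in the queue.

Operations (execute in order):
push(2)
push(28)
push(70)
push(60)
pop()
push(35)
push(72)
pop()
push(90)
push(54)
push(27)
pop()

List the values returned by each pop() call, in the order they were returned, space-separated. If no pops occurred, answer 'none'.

Answer: 2 28 27

Derivation:
push(2): heap contents = [2]
push(28): heap contents = [2, 28]
push(70): heap contents = [2, 28, 70]
push(60): heap contents = [2, 28, 60, 70]
pop() → 2: heap contents = [28, 60, 70]
push(35): heap contents = [28, 35, 60, 70]
push(72): heap contents = [28, 35, 60, 70, 72]
pop() → 28: heap contents = [35, 60, 70, 72]
push(90): heap contents = [35, 60, 70, 72, 90]
push(54): heap contents = [35, 54, 60, 70, 72, 90]
push(27): heap contents = [27, 35, 54, 60, 70, 72, 90]
pop() → 27: heap contents = [35, 54, 60, 70, 72, 90]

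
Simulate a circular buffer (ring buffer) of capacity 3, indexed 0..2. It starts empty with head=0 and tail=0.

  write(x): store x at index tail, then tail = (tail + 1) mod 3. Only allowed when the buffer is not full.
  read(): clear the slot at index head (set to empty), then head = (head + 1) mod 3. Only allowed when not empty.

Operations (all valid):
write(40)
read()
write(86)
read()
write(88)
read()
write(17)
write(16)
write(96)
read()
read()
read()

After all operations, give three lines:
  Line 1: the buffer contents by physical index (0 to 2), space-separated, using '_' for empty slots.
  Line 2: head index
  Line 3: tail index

write(40): buf=[40 _ _], head=0, tail=1, size=1
read(): buf=[_ _ _], head=1, tail=1, size=0
write(86): buf=[_ 86 _], head=1, tail=2, size=1
read(): buf=[_ _ _], head=2, tail=2, size=0
write(88): buf=[_ _ 88], head=2, tail=0, size=1
read(): buf=[_ _ _], head=0, tail=0, size=0
write(17): buf=[17 _ _], head=0, tail=1, size=1
write(16): buf=[17 16 _], head=0, tail=2, size=2
write(96): buf=[17 16 96], head=0, tail=0, size=3
read(): buf=[_ 16 96], head=1, tail=0, size=2
read(): buf=[_ _ 96], head=2, tail=0, size=1
read(): buf=[_ _ _], head=0, tail=0, size=0

Answer: _ _ _
0
0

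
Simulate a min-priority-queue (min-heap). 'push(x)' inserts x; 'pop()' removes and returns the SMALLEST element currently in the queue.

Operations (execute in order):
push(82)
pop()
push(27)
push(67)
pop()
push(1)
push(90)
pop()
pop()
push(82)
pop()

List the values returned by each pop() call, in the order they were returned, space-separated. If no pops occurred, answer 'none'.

Answer: 82 27 1 67 82

Derivation:
push(82): heap contents = [82]
pop() → 82: heap contents = []
push(27): heap contents = [27]
push(67): heap contents = [27, 67]
pop() → 27: heap contents = [67]
push(1): heap contents = [1, 67]
push(90): heap contents = [1, 67, 90]
pop() → 1: heap contents = [67, 90]
pop() → 67: heap contents = [90]
push(82): heap contents = [82, 90]
pop() → 82: heap contents = [90]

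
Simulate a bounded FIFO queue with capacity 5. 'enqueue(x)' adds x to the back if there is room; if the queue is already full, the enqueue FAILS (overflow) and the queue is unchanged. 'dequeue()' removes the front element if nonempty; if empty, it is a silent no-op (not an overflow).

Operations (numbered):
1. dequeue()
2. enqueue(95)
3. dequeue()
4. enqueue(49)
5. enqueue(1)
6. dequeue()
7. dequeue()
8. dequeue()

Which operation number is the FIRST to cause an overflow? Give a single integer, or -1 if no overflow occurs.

Answer: -1

Derivation:
1. dequeue(): empty, no-op, size=0
2. enqueue(95): size=1
3. dequeue(): size=0
4. enqueue(49): size=1
5. enqueue(1): size=2
6. dequeue(): size=1
7. dequeue(): size=0
8. dequeue(): empty, no-op, size=0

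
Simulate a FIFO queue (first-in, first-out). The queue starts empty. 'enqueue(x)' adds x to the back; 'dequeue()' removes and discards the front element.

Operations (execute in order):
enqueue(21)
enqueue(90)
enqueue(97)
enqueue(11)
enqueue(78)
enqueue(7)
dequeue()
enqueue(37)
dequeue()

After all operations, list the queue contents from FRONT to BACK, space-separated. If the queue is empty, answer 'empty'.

enqueue(21): [21]
enqueue(90): [21, 90]
enqueue(97): [21, 90, 97]
enqueue(11): [21, 90, 97, 11]
enqueue(78): [21, 90, 97, 11, 78]
enqueue(7): [21, 90, 97, 11, 78, 7]
dequeue(): [90, 97, 11, 78, 7]
enqueue(37): [90, 97, 11, 78, 7, 37]
dequeue(): [97, 11, 78, 7, 37]

Answer: 97 11 78 7 37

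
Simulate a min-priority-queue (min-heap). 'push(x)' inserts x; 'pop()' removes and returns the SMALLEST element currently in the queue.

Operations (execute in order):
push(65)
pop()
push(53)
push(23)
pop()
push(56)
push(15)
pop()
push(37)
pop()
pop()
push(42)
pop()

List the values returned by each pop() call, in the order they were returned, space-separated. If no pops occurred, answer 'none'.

push(65): heap contents = [65]
pop() → 65: heap contents = []
push(53): heap contents = [53]
push(23): heap contents = [23, 53]
pop() → 23: heap contents = [53]
push(56): heap contents = [53, 56]
push(15): heap contents = [15, 53, 56]
pop() → 15: heap contents = [53, 56]
push(37): heap contents = [37, 53, 56]
pop() → 37: heap contents = [53, 56]
pop() → 53: heap contents = [56]
push(42): heap contents = [42, 56]
pop() → 42: heap contents = [56]

Answer: 65 23 15 37 53 42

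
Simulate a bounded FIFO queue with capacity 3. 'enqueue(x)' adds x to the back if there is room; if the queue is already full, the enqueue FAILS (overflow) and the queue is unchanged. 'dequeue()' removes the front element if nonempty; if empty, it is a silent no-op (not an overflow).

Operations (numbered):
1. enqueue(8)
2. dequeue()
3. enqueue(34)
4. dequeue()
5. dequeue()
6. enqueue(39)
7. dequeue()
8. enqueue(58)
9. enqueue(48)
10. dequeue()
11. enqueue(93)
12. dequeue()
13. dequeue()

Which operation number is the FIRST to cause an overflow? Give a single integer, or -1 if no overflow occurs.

1. enqueue(8): size=1
2. dequeue(): size=0
3. enqueue(34): size=1
4. dequeue(): size=0
5. dequeue(): empty, no-op, size=0
6. enqueue(39): size=1
7. dequeue(): size=0
8. enqueue(58): size=1
9. enqueue(48): size=2
10. dequeue(): size=1
11. enqueue(93): size=2
12. dequeue(): size=1
13. dequeue(): size=0

Answer: -1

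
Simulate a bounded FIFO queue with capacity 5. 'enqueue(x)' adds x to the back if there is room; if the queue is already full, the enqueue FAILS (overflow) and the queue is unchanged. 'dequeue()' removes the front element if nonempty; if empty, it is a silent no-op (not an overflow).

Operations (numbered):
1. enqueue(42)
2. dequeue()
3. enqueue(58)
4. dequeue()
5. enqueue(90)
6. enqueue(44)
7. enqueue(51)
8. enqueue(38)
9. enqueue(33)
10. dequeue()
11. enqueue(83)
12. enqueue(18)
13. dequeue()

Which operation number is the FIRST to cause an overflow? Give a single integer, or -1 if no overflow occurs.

Answer: 12

Derivation:
1. enqueue(42): size=1
2. dequeue(): size=0
3. enqueue(58): size=1
4. dequeue(): size=0
5. enqueue(90): size=1
6. enqueue(44): size=2
7. enqueue(51): size=3
8. enqueue(38): size=4
9. enqueue(33): size=5
10. dequeue(): size=4
11. enqueue(83): size=5
12. enqueue(18): size=5=cap → OVERFLOW (fail)
13. dequeue(): size=4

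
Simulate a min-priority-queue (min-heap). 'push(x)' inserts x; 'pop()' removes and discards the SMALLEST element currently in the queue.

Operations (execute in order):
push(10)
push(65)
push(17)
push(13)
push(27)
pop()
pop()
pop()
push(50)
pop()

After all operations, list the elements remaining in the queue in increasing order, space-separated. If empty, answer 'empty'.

push(10): heap contents = [10]
push(65): heap contents = [10, 65]
push(17): heap contents = [10, 17, 65]
push(13): heap contents = [10, 13, 17, 65]
push(27): heap contents = [10, 13, 17, 27, 65]
pop() → 10: heap contents = [13, 17, 27, 65]
pop() → 13: heap contents = [17, 27, 65]
pop() → 17: heap contents = [27, 65]
push(50): heap contents = [27, 50, 65]
pop() → 27: heap contents = [50, 65]

Answer: 50 65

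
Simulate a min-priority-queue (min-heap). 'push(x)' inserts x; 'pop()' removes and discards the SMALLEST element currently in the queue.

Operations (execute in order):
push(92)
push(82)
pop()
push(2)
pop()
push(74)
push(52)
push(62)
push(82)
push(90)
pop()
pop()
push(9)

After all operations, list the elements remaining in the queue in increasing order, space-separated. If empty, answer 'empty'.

Answer: 9 74 82 90 92

Derivation:
push(92): heap contents = [92]
push(82): heap contents = [82, 92]
pop() → 82: heap contents = [92]
push(2): heap contents = [2, 92]
pop() → 2: heap contents = [92]
push(74): heap contents = [74, 92]
push(52): heap contents = [52, 74, 92]
push(62): heap contents = [52, 62, 74, 92]
push(82): heap contents = [52, 62, 74, 82, 92]
push(90): heap contents = [52, 62, 74, 82, 90, 92]
pop() → 52: heap contents = [62, 74, 82, 90, 92]
pop() → 62: heap contents = [74, 82, 90, 92]
push(9): heap contents = [9, 74, 82, 90, 92]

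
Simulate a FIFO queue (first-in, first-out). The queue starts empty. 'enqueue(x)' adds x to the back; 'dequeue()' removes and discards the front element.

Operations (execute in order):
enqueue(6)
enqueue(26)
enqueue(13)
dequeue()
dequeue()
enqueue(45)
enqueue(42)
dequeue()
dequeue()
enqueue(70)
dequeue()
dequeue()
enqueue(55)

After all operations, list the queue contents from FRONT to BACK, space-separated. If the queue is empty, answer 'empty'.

Answer: 55

Derivation:
enqueue(6): [6]
enqueue(26): [6, 26]
enqueue(13): [6, 26, 13]
dequeue(): [26, 13]
dequeue(): [13]
enqueue(45): [13, 45]
enqueue(42): [13, 45, 42]
dequeue(): [45, 42]
dequeue(): [42]
enqueue(70): [42, 70]
dequeue(): [70]
dequeue(): []
enqueue(55): [55]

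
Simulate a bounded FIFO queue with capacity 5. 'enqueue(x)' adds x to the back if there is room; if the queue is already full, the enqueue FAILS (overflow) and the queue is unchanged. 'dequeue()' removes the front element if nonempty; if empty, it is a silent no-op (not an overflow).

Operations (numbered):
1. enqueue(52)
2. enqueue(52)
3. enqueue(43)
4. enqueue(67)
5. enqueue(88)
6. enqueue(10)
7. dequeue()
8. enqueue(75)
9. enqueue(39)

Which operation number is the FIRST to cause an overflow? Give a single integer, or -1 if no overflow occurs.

Answer: 6

Derivation:
1. enqueue(52): size=1
2. enqueue(52): size=2
3. enqueue(43): size=3
4. enqueue(67): size=4
5. enqueue(88): size=5
6. enqueue(10): size=5=cap → OVERFLOW (fail)
7. dequeue(): size=4
8. enqueue(75): size=5
9. enqueue(39): size=5=cap → OVERFLOW (fail)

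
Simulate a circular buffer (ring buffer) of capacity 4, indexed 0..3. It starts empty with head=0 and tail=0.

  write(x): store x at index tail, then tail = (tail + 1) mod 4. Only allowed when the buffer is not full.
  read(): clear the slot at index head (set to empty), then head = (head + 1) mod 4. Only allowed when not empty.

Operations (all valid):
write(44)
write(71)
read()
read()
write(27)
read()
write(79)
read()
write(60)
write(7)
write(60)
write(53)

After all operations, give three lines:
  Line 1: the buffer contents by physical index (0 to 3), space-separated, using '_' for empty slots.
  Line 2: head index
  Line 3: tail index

write(44): buf=[44 _ _ _], head=0, tail=1, size=1
write(71): buf=[44 71 _ _], head=0, tail=2, size=2
read(): buf=[_ 71 _ _], head=1, tail=2, size=1
read(): buf=[_ _ _ _], head=2, tail=2, size=0
write(27): buf=[_ _ 27 _], head=2, tail=3, size=1
read(): buf=[_ _ _ _], head=3, tail=3, size=0
write(79): buf=[_ _ _ 79], head=3, tail=0, size=1
read(): buf=[_ _ _ _], head=0, tail=0, size=0
write(60): buf=[60 _ _ _], head=0, tail=1, size=1
write(7): buf=[60 7 _ _], head=0, tail=2, size=2
write(60): buf=[60 7 60 _], head=0, tail=3, size=3
write(53): buf=[60 7 60 53], head=0, tail=0, size=4

Answer: 60 7 60 53
0
0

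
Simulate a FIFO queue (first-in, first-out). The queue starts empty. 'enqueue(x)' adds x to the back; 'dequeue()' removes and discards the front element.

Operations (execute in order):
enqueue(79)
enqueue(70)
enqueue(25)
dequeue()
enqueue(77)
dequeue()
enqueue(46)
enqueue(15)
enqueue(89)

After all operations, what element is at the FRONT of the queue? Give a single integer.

enqueue(79): queue = [79]
enqueue(70): queue = [79, 70]
enqueue(25): queue = [79, 70, 25]
dequeue(): queue = [70, 25]
enqueue(77): queue = [70, 25, 77]
dequeue(): queue = [25, 77]
enqueue(46): queue = [25, 77, 46]
enqueue(15): queue = [25, 77, 46, 15]
enqueue(89): queue = [25, 77, 46, 15, 89]

Answer: 25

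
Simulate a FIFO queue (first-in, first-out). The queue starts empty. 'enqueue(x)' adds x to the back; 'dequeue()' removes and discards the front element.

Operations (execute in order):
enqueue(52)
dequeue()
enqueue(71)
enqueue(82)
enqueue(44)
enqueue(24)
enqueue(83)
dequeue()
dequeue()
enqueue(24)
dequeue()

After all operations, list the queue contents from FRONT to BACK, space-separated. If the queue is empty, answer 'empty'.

enqueue(52): [52]
dequeue(): []
enqueue(71): [71]
enqueue(82): [71, 82]
enqueue(44): [71, 82, 44]
enqueue(24): [71, 82, 44, 24]
enqueue(83): [71, 82, 44, 24, 83]
dequeue(): [82, 44, 24, 83]
dequeue(): [44, 24, 83]
enqueue(24): [44, 24, 83, 24]
dequeue(): [24, 83, 24]

Answer: 24 83 24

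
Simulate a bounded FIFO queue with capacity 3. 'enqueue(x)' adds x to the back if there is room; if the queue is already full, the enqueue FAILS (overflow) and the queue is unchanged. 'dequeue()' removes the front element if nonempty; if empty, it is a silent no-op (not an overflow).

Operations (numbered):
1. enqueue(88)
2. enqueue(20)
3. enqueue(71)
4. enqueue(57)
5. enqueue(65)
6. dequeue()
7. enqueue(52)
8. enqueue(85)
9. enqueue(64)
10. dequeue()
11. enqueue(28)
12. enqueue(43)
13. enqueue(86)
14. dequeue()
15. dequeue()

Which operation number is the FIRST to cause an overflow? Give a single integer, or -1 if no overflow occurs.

1. enqueue(88): size=1
2. enqueue(20): size=2
3. enqueue(71): size=3
4. enqueue(57): size=3=cap → OVERFLOW (fail)
5. enqueue(65): size=3=cap → OVERFLOW (fail)
6. dequeue(): size=2
7. enqueue(52): size=3
8. enqueue(85): size=3=cap → OVERFLOW (fail)
9. enqueue(64): size=3=cap → OVERFLOW (fail)
10. dequeue(): size=2
11. enqueue(28): size=3
12. enqueue(43): size=3=cap → OVERFLOW (fail)
13. enqueue(86): size=3=cap → OVERFLOW (fail)
14. dequeue(): size=2
15. dequeue(): size=1

Answer: 4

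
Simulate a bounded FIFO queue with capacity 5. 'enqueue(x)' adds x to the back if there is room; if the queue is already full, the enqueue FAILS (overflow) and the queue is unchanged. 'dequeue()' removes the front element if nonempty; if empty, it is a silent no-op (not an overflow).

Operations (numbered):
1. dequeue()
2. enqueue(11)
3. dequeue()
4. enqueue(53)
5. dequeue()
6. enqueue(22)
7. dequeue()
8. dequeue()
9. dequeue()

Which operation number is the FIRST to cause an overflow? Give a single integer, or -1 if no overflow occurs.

Answer: -1

Derivation:
1. dequeue(): empty, no-op, size=0
2. enqueue(11): size=1
3. dequeue(): size=0
4. enqueue(53): size=1
5. dequeue(): size=0
6. enqueue(22): size=1
7. dequeue(): size=0
8. dequeue(): empty, no-op, size=0
9. dequeue(): empty, no-op, size=0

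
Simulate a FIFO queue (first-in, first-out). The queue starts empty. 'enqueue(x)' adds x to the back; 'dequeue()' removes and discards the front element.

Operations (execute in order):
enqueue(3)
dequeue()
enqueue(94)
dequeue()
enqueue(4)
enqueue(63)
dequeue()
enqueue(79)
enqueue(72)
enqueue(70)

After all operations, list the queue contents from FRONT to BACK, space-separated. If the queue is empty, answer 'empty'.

Answer: 63 79 72 70

Derivation:
enqueue(3): [3]
dequeue(): []
enqueue(94): [94]
dequeue(): []
enqueue(4): [4]
enqueue(63): [4, 63]
dequeue(): [63]
enqueue(79): [63, 79]
enqueue(72): [63, 79, 72]
enqueue(70): [63, 79, 72, 70]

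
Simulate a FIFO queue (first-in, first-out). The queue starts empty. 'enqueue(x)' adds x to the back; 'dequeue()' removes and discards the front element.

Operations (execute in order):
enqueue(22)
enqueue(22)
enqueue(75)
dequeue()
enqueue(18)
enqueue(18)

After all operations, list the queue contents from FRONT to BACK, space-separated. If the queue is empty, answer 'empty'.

Answer: 22 75 18 18

Derivation:
enqueue(22): [22]
enqueue(22): [22, 22]
enqueue(75): [22, 22, 75]
dequeue(): [22, 75]
enqueue(18): [22, 75, 18]
enqueue(18): [22, 75, 18, 18]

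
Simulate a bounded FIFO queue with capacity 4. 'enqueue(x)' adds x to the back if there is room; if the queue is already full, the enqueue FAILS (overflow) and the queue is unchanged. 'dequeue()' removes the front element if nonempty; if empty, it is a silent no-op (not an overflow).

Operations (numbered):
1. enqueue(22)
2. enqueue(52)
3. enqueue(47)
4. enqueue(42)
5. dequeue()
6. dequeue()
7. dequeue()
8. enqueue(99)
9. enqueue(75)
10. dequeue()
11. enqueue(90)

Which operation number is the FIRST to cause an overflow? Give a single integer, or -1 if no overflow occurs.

Answer: -1

Derivation:
1. enqueue(22): size=1
2. enqueue(52): size=2
3. enqueue(47): size=3
4. enqueue(42): size=4
5. dequeue(): size=3
6. dequeue(): size=2
7. dequeue(): size=1
8. enqueue(99): size=2
9. enqueue(75): size=3
10. dequeue(): size=2
11. enqueue(90): size=3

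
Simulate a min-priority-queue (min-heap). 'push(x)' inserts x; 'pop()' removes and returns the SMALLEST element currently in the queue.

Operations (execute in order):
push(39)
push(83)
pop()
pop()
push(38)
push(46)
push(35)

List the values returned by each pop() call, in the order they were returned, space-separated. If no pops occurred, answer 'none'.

push(39): heap contents = [39]
push(83): heap contents = [39, 83]
pop() → 39: heap contents = [83]
pop() → 83: heap contents = []
push(38): heap contents = [38]
push(46): heap contents = [38, 46]
push(35): heap contents = [35, 38, 46]

Answer: 39 83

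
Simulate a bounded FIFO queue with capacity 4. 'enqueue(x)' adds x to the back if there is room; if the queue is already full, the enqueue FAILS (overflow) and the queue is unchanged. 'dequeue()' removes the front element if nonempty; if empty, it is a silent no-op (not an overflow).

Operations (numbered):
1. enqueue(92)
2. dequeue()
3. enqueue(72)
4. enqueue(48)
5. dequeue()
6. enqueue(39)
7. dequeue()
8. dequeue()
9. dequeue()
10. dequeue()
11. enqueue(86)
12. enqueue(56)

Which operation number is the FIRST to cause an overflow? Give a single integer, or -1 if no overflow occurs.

Answer: -1

Derivation:
1. enqueue(92): size=1
2. dequeue(): size=0
3. enqueue(72): size=1
4. enqueue(48): size=2
5. dequeue(): size=1
6. enqueue(39): size=2
7. dequeue(): size=1
8. dequeue(): size=0
9. dequeue(): empty, no-op, size=0
10. dequeue(): empty, no-op, size=0
11. enqueue(86): size=1
12. enqueue(56): size=2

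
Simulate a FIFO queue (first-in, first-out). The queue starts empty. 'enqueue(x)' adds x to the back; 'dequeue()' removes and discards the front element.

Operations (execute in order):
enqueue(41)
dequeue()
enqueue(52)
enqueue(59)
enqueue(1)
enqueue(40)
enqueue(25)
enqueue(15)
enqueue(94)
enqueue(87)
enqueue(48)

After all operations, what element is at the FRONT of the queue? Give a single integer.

Answer: 52

Derivation:
enqueue(41): queue = [41]
dequeue(): queue = []
enqueue(52): queue = [52]
enqueue(59): queue = [52, 59]
enqueue(1): queue = [52, 59, 1]
enqueue(40): queue = [52, 59, 1, 40]
enqueue(25): queue = [52, 59, 1, 40, 25]
enqueue(15): queue = [52, 59, 1, 40, 25, 15]
enqueue(94): queue = [52, 59, 1, 40, 25, 15, 94]
enqueue(87): queue = [52, 59, 1, 40, 25, 15, 94, 87]
enqueue(48): queue = [52, 59, 1, 40, 25, 15, 94, 87, 48]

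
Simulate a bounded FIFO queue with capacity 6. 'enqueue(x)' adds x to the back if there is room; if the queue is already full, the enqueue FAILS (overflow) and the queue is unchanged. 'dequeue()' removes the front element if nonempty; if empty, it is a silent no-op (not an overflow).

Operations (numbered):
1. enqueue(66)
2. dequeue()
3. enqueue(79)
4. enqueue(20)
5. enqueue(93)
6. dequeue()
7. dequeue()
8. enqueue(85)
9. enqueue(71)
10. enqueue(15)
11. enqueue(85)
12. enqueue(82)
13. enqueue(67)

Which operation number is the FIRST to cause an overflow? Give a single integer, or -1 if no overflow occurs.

Answer: 13

Derivation:
1. enqueue(66): size=1
2. dequeue(): size=0
3. enqueue(79): size=1
4. enqueue(20): size=2
5. enqueue(93): size=3
6. dequeue(): size=2
7. dequeue(): size=1
8. enqueue(85): size=2
9. enqueue(71): size=3
10. enqueue(15): size=4
11. enqueue(85): size=5
12. enqueue(82): size=6
13. enqueue(67): size=6=cap → OVERFLOW (fail)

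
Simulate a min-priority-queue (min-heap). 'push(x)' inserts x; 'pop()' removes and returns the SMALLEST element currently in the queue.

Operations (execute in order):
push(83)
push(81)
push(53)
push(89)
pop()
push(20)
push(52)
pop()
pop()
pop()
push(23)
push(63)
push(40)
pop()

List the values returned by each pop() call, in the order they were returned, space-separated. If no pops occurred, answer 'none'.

Answer: 53 20 52 81 23

Derivation:
push(83): heap contents = [83]
push(81): heap contents = [81, 83]
push(53): heap contents = [53, 81, 83]
push(89): heap contents = [53, 81, 83, 89]
pop() → 53: heap contents = [81, 83, 89]
push(20): heap contents = [20, 81, 83, 89]
push(52): heap contents = [20, 52, 81, 83, 89]
pop() → 20: heap contents = [52, 81, 83, 89]
pop() → 52: heap contents = [81, 83, 89]
pop() → 81: heap contents = [83, 89]
push(23): heap contents = [23, 83, 89]
push(63): heap contents = [23, 63, 83, 89]
push(40): heap contents = [23, 40, 63, 83, 89]
pop() → 23: heap contents = [40, 63, 83, 89]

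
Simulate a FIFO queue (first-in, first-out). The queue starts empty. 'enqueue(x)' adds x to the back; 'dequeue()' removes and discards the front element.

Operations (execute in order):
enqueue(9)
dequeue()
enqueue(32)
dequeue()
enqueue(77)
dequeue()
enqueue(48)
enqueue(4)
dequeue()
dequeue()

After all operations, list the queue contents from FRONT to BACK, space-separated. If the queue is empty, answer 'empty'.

Answer: empty

Derivation:
enqueue(9): [9]
dequeue(): []
enqueue(32): [32]
dequeue(): []
enqueue(77): [77]
dequeue(): []
enqueue(48): [48]
enqueue(4): [48, 4]
dequeue(): [4]
dequeue(): []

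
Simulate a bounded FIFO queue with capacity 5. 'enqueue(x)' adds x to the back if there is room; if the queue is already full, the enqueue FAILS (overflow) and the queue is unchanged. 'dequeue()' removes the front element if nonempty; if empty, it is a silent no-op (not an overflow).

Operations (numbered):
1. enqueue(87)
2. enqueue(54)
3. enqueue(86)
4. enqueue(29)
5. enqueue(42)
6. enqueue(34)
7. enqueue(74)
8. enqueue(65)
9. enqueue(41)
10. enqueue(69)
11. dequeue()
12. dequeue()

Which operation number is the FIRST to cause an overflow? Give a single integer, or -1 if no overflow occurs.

Answer: 6

Derivation:
1. enqueue(87): size=1
2. enqueue(54): size=2
3. enqueue(86): size=3
4. enqueue(29): size=4
5. enqueue(42): size=5
6. enqueue(34): size=5=cap → OVERFLOW (fail)
7. enqueue(74): size=5=cap → OVERFLOW (fail)
8. enqueue(65): size=5=cap → OVERFLOW (fail)
9. enqueue(41): size=5=cap → OVERFLOW (fail)
10. enqueue(69): size=5=cap → OVERFLOW (fail)
11. dequeue(): size=4
12. dequeue(): size=3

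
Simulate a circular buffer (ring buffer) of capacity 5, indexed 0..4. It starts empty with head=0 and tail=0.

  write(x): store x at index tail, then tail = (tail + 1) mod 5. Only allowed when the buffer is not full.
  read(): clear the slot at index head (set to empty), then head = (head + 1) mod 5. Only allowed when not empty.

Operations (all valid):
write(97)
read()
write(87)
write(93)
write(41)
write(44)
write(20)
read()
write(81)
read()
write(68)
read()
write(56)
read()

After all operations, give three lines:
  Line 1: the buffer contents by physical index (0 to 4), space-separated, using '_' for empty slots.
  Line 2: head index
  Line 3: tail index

Answer: 20 81 68 56 _
0
4

Derivation:
write(97): buf=[97 _ _ _ _], head=0, tail=1, size=1
read(): buf=[_ _ _ _ _], head=1, tail=1, size=0
write(87): buf=[_ 87 _ _ _], head=1, tail=2, size=1
write(93): buf=[_ 87 93 _ _], head=1, tail=3, size=2
write(41): buf=[_ 87 93 41 _], head=1, tail=4, size=3
write(44): buf=[_ 87 93 41 44], head=1, tail=0, size=4
write(20): buf=[20 87 93 41 44], head=1, tail=1, size=5
read(): buf=[20 _ 93 41 44], head=2, tail=1, size=4
write(81): buf=[20 81 93 41 44], head=2, tail=2, size=5
read(): buf=[20 81 _ 41 44], head=3, tail=2, size=4
write(68): buf=[20 81 68 41 44], head=3, tail=3, size=5
read(): buf=[20 81 68 _ 44], head=4, tail=3, size=4
write(56): buf=[20 81 68 56 44], head=4, tail=4, size=5
read(): buf=[20 81 68 56 _], head=0, tail=4, size=4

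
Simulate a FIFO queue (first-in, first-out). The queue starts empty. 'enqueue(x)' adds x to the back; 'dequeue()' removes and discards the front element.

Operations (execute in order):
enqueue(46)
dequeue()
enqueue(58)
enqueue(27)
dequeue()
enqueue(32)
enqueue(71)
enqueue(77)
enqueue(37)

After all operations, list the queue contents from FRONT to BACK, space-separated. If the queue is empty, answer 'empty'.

enqueue(46): [46]
dequeue(): []
enqueue(58): [58]
enqueue(27): [58, 27]
dequeue(): [27]
enqueue(32): [27, 32]
enqueue(71): [27, 32, 71]
enqueue(77): [27, 32, 71, 77]
enqueue(37): [27, 32, 71, 77, 37]

Answer: 27 32 71 77 37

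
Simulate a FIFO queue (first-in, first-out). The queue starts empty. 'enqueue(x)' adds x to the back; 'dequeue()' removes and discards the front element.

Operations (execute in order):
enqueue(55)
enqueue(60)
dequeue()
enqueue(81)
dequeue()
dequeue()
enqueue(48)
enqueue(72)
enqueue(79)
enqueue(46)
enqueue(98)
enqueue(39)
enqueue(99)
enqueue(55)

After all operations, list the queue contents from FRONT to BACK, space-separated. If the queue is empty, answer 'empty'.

enqueue(55): [55]
enqueue(60): [55, 60]
dequeue(): [60]
enqueue(81): [60, 81]
dequeue(): [81]
dequeue(): []
enqueue(48): [48]
enqueue(72): [48, 72]
enqueue(79): [48, 72, 79]
enqueue(46): [48, 72, 79, 46]
enqueue(98): [48, 72, 79, 46, 98]
enqueue(39): [48, 72, 79, 46, 98, 39]
enqueue(99): [48, 72, 79, 46, 98, 39, 99]
enqueue(55): [48, 72, 79, 46, 98, 39, 99, 55]

Answer: 48 72 79 46 98 39 99 55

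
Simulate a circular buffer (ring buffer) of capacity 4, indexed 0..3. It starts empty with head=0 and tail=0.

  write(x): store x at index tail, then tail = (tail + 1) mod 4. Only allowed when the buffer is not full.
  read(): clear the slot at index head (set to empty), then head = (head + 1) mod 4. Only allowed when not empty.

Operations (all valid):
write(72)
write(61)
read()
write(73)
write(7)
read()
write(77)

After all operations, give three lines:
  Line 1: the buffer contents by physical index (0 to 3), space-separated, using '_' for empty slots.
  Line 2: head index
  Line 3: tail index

Answer: 77 _ 73 7
2
1

Derivation:
write(72): buf=[72 _ _ _], head=0, tail=1, size=1
write(61): buf=[72 61 _ _], head=0, tail=2, size=2
read(): buf=[_ 61 _ _], head=1, tail=2, size=1
write(73): buf=[_ 61 73 _], head=1, tail=3, size=2
write(7): buf=[_ 61 73 7], head=1, tail=0, size=3
read(): buf=[_ _ 73 7], head=2, tail=0, size=2
write(77): buf=[77 _ 73 7], head=2, tail=1, size=3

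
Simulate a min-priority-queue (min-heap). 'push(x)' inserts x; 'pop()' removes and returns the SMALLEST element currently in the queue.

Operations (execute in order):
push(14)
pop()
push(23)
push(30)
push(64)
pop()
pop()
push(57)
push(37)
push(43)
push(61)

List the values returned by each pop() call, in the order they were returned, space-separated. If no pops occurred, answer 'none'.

push(14): heap contents = [14]
pop() → 14: heap contents = []
push(23): heap contents = [23]
push(30): heap contents = [23, 30]
push(64): heap contents = [23, 30, 64]
pop() → 23: heap contents = [30, 64]
pop() → 30: heap contents = [64]
push(57): heap contents = [57, 64]
push(37): heap contents = [37, 57, 64]
push(43): heap contents = [37, 43, 57, 64]
push(61): heap contents = [37, 43, 57, 61, 64]

Answer: 14 23 30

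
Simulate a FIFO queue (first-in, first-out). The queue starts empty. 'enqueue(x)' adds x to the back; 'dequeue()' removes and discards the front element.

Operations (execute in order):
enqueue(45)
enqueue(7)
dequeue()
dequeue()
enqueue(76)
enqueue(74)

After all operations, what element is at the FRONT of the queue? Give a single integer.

enqueue(45): queue = [45]
enqueue(7): queue = [45, 7]
dequeue(): queue = [7]
dequeue(): queue = []
enqueue(76): queue = [76]
enqueue(74): queue = [76, 74]

Answer: 76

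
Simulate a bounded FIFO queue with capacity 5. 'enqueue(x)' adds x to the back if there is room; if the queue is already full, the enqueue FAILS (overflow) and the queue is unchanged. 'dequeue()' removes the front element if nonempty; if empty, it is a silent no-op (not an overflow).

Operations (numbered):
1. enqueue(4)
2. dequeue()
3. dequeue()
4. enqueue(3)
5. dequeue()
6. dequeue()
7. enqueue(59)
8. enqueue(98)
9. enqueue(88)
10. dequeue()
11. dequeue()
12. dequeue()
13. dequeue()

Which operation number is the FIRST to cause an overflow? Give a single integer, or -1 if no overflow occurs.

1. enqueue(4): size=1
2. dequeue(): size=0
3. dequeue(): empty, no-op, size=0
4. enqueue(3): size=1
5. dequeue(): size=0
6. dequeue(): empty, no-op, size=0
7. enqueue(59): size=1
8. enqueue(98): size=2
9. enqueue(88): size=3
10. dequeue(): size=2
11. dequeue(): size=1
12. dequeue(): size=0
13. dequeue(): empty, no-op, size=0

Answer: -1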